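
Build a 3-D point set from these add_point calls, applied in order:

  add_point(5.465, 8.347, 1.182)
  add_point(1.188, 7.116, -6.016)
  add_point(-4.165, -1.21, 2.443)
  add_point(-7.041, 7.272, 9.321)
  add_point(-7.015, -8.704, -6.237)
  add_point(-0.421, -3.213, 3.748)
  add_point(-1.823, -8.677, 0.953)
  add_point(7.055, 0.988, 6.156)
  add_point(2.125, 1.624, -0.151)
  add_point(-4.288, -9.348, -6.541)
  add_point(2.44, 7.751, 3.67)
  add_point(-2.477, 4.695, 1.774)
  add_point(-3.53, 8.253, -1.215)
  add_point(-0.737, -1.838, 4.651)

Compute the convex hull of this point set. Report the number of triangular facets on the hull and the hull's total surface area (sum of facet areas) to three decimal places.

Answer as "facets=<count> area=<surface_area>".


10 of the 14 inputs are extreme points: [0, 1, 3, 4, 6, 7, 9, 10, 12, 13].

Area of each hull facet:
  f1: (p1, p9, p7) → 124.9408
  f2: (p1, p0, p7) → 34.3012
  f3: (p6, p9, p7) → 44.5985
  f4: (p10, p7, p3) → 45.3756
  f5: (p10, p0, p3) → 4.0177
  f6: (p10, p0, p7) → 16.8463
  f7: (p12, p0, p3) → 51.7951
  f8: (p12, p1, p0) → 27.7878
  f9: (p13, p7, p3) → 49.9759
  f10: (p13, p6, p3) → 30.0766
  f11: (p13, p6, p7) → 28.5521
  f12: (p4, p6, p3) → 81.4459
  f13: (p4, p6, p9) → 10.9757
  f14: (p4, p12, p3) → 99.7581
  f15: (p4, p1, p9) → 24.3733
  f16: (p4, p12, p1) → 60.0312
Σ area = 734.852

Euler characteristic 10−24+16 = 2 ✓

facets=16 area=734.852


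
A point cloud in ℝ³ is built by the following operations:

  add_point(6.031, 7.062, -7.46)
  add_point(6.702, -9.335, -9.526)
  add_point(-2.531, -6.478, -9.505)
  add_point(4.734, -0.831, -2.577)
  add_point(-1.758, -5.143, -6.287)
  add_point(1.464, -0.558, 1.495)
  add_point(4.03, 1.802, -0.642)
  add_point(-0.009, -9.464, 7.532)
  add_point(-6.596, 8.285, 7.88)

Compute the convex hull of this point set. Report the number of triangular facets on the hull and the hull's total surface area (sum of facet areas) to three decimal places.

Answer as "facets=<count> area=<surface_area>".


Hull vertices (7/9): indices [0, 1, 2, 3, 6, 7, 8].

Area of each hull facet:
  f1: (p2, p7, p8) → 162.3965
  f2: (p2, p7, p1) → 82.9922
  f3: (p2, p0, p8) → 157.8996
  f4: (p2, p0, p1) → 75.3947
  f5: (p6, p7, p8) → 107.5138
  f6: (p6, p0, p8) → 62.7233
  f7: (p3, p0, p1) → 49.9845
  f8: (p3, p6, p0) → 14.7703
  f9: (p3, p7, p1) → 78.6772
  f10: (p3, p6, p7) → 23.5888
Σ area = 815.941

Check V−E+F: 7 − 15 + 10 = 2.

facets=10 area=815.941


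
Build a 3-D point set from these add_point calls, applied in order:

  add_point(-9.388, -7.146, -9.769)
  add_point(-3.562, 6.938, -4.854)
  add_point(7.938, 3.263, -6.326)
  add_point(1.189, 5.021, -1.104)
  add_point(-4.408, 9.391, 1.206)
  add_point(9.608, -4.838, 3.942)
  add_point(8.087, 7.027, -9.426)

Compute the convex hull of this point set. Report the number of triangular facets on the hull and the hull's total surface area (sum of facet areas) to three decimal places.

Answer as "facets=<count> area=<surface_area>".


facets=8 area=704.318

Extreme-point indices: [0, 1, 2, 4, 5, 6] — 6 of 7 on the boundary.

Triangle areas on the boundary:
  f1: (p4, p5, p0) → 194.8168
  f2: (p1, p4, p0) → 43.6347
  f3: (p6, p1, p0) → 97.4524
  f4: (p6, p4, p5) → 140.8678
  f5: (p6, p1, p4) → 36.7806
  f6: (p2, p5, p0) → 134.7983
  f7: (p2, p6, p0) → 47.5364
  f8: (p2, p6, p5) → 8.4312
Σ area = 704.318

Euler characteristic 6−12+8 = 2 ✓


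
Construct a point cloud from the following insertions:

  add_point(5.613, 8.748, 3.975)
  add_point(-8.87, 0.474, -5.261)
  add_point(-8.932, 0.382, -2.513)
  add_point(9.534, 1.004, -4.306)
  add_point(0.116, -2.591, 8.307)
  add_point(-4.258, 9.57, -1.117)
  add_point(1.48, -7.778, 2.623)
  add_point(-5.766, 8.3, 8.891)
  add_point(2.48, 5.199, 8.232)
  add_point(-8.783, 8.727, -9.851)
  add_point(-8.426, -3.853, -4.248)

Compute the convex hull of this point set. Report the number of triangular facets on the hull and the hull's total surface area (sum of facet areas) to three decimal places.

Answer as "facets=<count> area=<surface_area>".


Points on the hull: [0, 1, 2, 3, 4, 5, 6, 7, 8, 9, 10] (11 of 11).

Per-facet area ½‖(b−a)×(c−a)‖:
  f1: (p9, p7, p2) → 78.6606
  f2: (p9, p7, p5) → 30.8976
  f3: (p0, p7, p5) → 53.6848
  f4: (p0, p9, p3) → 116.1351
  f5: (p0, p9, p5) → 32.6622
  f6: (p10, p6, p3) → 87.3735
  f7: (p10, p9, p3) → 125.1658
  f8: (p10, p7, p2) → 20.1519
  f9: (p4, p10, p7) → 93.2767
  f10: (p4, p10, p6) → 49.4731
  f11: (p4, p6, p3) → 53.8071
  f12: (p1, p9, p2) → 11.1314
  f13: (p1, p10, p2) → 5.9355
  f14: (p1, p10, p9) → 6.1869
  f15: (p8, p0, p7) → 26.7044
  f16: (p8, p4, p7) → 35.8871
  f17: (p8, p0, p3) → 36.8488
  f18: (p8, p4, p3) → 60.5319
Σ area = 924.514

Euler: V−E+F = 11−27+18 = 2.

facets=18 area=924.514


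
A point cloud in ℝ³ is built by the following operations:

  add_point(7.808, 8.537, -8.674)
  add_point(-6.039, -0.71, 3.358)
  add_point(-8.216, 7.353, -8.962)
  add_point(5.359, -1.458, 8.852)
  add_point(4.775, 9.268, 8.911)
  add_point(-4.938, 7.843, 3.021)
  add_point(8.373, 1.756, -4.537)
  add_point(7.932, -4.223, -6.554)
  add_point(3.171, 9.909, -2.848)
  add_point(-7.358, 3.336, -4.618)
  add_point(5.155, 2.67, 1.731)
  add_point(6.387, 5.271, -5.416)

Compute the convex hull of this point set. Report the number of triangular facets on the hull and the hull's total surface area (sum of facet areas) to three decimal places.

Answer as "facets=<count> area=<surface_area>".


facets=16 area=898.528

10 of the 12 inputs are extreme points: [0, 1, 2, 3, 4, 5, 6, 7, 8, 9].

Triangle areas on the boundary:
  f1: (p0, p8, p2) → 49.4055
  f2: (p0, p4, p6) → 62.9705
  f3: (p0, p4, p8) → 33.4473
  f4: (p9, p1, p2) → 7.3106
  f5: (p5, p1, p2) → 53.6161
  f6: (p5, p1, p4) → 48.2830
  f7: (p5, p8, p2) → 59.8381
  f8: (p5, p4, p8) → 53.5497
  f9: (p3, p4, p6) → 74.0048
  f10: (p3, p1, p4) → 67.6988
  f11: (p7, p3, p6) → 44.4625
  f12: (p7, p3, p1) → 96.9383
  f13: (p7, p9, p1) → 75.5573
  f14: (p7, p9, p2) → 48.2240
  f15: (p7, p0, p2) → 103.7501
  f16: (p7, p0, p6) → 19.4714
Σ area = 898.528

Check V−E+F: 10 − 24 + 16 = 2.


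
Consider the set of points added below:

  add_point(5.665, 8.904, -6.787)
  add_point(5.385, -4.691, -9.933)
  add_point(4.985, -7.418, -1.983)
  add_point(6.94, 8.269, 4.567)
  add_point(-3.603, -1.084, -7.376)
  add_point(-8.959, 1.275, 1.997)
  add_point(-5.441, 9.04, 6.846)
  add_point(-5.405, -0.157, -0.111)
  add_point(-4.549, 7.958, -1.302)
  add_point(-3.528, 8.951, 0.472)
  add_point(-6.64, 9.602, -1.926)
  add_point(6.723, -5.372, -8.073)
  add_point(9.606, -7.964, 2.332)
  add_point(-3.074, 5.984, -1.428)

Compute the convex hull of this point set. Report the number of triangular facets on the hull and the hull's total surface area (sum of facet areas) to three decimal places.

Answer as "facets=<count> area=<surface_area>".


Hull vertices (10/14): indices [0, 1, 2, 3, 4, 5, 6, 10, 11, 12].

Area of each hull facet:
  f1: (p6, p12, p5) → 101.6720
  f2: (p3, p6, p12) → 101.5895
  f3: (p2, p12, p5) → 46.9212
  f4: (p10, p6, p5) → 37.9900
  f5: (p10, p3, p6) → 55.8959
  f6: (p11, p2, p12) → 18.7672
  f7: (p11, p2, p1) → 6.0212
  f8: (p4, p2, p5) → 65.8556
  f9: (p4, p2, p1) → 41.5482
  f10: (p4, p10, p5) → 50.3224
  f11: (p0, p10, p3) → 73.2437
  f12: (p0, p11, p1) → 16.6119
  f13: (p0, p4, p1) → 64.3574
  f14: (p0, p4, p10) → 73.8067
  f15: (p0, p3, p12) → 94.8067
  f16: (p0, p11, p12) → 78.6739
Σ area = 928.084

Check V−E+F: 10 − 24 + 16 = 2.

facets=16 area=928.084


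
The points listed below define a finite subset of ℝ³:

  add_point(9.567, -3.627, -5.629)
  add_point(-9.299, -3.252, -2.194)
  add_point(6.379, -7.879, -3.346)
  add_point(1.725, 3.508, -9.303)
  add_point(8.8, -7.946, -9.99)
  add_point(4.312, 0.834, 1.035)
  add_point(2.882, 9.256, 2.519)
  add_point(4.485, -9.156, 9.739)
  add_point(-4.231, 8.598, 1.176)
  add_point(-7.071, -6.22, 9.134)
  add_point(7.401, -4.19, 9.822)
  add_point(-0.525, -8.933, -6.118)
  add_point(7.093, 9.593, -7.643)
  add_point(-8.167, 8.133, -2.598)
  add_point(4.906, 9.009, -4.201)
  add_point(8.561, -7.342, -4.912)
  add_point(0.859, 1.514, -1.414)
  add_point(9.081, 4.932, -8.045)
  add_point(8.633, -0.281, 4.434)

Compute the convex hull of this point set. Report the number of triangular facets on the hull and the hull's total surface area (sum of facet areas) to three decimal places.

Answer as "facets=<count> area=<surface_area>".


facets=26 area=1289.249

Points on the hull: [0, 1, 3, 4, 6, 7, 8, 9, 10, 11, 12, 13, 15, 17, 18] (15 of 19).

Facet areas (half cross-product norm):
  f1: (p18, p10, p0) → 29.1777
  f2: (p13, p8, p12) → 38.9287
  f3: (p17, p4, p0) → 24.2703
  f4: (p17, p4, p12) → 13.7402
  f5: (p17, p18, p0) → 47.3491
  f6: (p17, p18, p12) → 33.1394
  f7: (p15, p10, p0) → 29.5818
  f8: (p15, p4, p0) → 9.9877
  f9: (p15, p7, p10) → 42.9921
  f10: (p15, p7, p4) → 12.5528
  f11: (p6, p18, p10) → 32.4454
  f12: (p6, p8, p12) → 39.1324
  f13: (p6, p18, p12) → 62.1754
  f14: (p3, p4, p12) → 53.3527
  f15: (p3, p13, p12) → 52.6132
  f16: (p3, p13, p1) → 70.7442
  f17: (p11, p7, p4) → 84.0322
  f18: (p11, p3, p1) → 70.1997
  f19: (p11, p3, p4) → 62.0817
  f20: (p9, p13, p1) → 65.8383
  f21: (p9, p13, p8) → 46.2919
  f22: (p9, p11, p1) → 66.4235
  f23: (p9, p11, p7) → 93.2452
  f24: (p9, p7, p10) → 33.0167
  f25: (p9, p6, p10) → 114.6975
  f26: (p9, p6, p8) → 61.2397
Σ area = 1289.249

Check V−E+F: 15 − 39 + 26 = 2.


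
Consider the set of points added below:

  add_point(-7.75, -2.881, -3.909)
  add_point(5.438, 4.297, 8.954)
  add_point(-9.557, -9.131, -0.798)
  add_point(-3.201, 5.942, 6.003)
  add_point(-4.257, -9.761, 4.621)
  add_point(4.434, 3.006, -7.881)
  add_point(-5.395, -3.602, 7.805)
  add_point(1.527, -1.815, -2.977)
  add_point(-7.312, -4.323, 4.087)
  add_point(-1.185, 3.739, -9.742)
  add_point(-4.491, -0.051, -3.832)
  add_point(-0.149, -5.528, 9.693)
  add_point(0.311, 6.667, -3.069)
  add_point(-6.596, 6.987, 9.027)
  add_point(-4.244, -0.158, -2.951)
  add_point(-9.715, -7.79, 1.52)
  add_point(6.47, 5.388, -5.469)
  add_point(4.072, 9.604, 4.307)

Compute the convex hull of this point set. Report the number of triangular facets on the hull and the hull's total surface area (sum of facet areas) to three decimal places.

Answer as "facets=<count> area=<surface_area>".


14 of the 18 inputs are extreme points: [0, 1, 2, 4, 5, 6, 7, 9, 11, 12, 13, 15, 16, 17].

Area of each hull facet:
  f1: (p6, p4, p15) → 22.7225
  f2: (p1, p17, p16) → 37.9376
  f3: (p2, p4, p15) → 8.6310
  f4: (p7, p5, p16) → 14.4963
  f5: (p7, p2, p4) → 46.6020
  f6: (p7, p2, p5) → 31.5620
  f7: (p0, p2, p15) → 9.6627
  f8: (p9, p5, p16) → 9.4222
  f9: (p9, p2, p5) → 51.9422
  f10: (p9, p0, p2) → 17.2791
  f11: (p11, p6, p4) → 19.8617
  f12: (p11, p7, p4) → 47.3916
  f13: (p11, p1, p16) → 80.9940
  f14: (p11, p7, p16) → 50.4517
  f15: (p12, p17, p16) → 29.5611
  f16: (p12, p9, p16) → 24.4811
  f17: (p13, p9, p0) → 89.6820
  f18: (p13, p12, p9) → 37.6036
  f19: (p13, p12, p17) → 52.1111
  f20: (p13, p0, p15) → 61.0310
  f21: (p13, p1, p17) → 41.6154
  f22: (p13, p6, p15) → 40.3631
  f23: (p13, p11, p6) → 29.1924
  f24: (p13, p11, p1) → 66.7802
Σ area = 921.377

Euler characteristic 14−36+24 = 2 ✓

facets=24 area=921.377


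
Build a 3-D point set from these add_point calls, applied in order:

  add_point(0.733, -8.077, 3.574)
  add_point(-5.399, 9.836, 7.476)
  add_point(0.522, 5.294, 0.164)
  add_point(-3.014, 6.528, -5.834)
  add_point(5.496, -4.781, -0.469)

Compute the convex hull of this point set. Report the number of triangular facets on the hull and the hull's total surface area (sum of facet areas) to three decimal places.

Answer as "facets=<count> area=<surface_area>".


Extreme-point indices: [0, 1, 2, 3, 4] — 5 of 5 on the boundary.

Area of each hull facet:
  f1: (p0, p4, p1) → 67.9126
  f2: (p3, p0, p1) → 118.9422
  f3: (p3, p0, p4) → 52.6574
  f4: (p2, p4, p1) → 43.1552
  f5: (p2, p3, p1) → 35.9098
  f6: (p2, p3, p4) → 37.5663
Σ area = 356.143

Euler: V−E+F = 5−9+6 = 2.

facets=6 area=356.143


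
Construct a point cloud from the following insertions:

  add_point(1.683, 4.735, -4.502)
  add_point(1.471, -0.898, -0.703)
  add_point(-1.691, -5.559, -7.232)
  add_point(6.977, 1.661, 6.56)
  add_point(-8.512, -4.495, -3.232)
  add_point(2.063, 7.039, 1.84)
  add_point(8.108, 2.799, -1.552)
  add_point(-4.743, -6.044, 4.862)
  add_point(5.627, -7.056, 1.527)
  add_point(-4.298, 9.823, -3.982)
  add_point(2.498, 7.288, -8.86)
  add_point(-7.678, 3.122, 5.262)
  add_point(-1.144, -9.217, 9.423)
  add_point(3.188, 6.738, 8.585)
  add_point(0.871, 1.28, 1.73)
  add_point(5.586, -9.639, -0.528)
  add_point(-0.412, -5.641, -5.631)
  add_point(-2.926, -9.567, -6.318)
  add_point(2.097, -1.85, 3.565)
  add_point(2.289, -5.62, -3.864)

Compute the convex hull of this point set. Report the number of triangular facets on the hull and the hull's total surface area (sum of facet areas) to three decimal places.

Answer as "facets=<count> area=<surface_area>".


facets=22 area=1033.088

13 of the 20 inputs are extreme points: [2, 3, 4, 6, 7, 8, 9, 10, 11, 12, 13, 15, 17].

Facet areas (half cross-product norm):
  f1: (p10, p9, p4) → 65.2832
  f2: (p10, p15, p6) → 60.4341
  f3: (p11, p9, p4) → 66.9805
  f4: (p8, p15, p12) → 16.7508
  f5: (p17, p12, p4) → 61.3445
  f6: (p17, p15, p12) → 61.8745
  f7: (p7, p12, p4) → 11.5100
  f8: (p7, p11, p4) → 42.2335
  f9: (p7, p11, p12) → 25.6702
  f10: (p13, p11, p12) → 84.5042
  f11: (p13, p11, p9) → 69.3629
  f12: (p13, p10, p6) → 59.4463
  f13: (p13, p10, p9) → 65.3244
  f14: (p2, p10, p15) → 70.9573
  f15: (p2, p17, p15) → 21.9567
  f16: (p2, p10, p4) → 53.2297
  f17: (p2, p17, p4) → 16.6718
  f18: (p3, p13, p6) → 26.4649
  f19: (p3, p15, p6) → 51.0987
  f20: (p3, p8, p15) → 3.1831
  f21: (p3, p8, p12) → 53.6244
  f22: (p3, p13, p12) → 45.1822
Σ area = 1033.088

Euler characteristic 13−33+22 = 2 ✓


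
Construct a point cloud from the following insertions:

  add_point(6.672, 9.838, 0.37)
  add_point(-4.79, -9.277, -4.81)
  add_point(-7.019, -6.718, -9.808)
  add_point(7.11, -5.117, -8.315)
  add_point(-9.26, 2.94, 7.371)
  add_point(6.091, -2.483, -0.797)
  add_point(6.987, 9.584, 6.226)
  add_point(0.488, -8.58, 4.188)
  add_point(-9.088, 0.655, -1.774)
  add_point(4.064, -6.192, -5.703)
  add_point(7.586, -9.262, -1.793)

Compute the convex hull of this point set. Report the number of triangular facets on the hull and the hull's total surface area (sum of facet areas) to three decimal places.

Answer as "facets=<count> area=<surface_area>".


Points on the hull: [0, 1, 2, 3, 4, 6, 7, 8, 10] (9 of 11).

Triangle areas on the boundary:
  f1: (p3, p2, p10) → 55.1300
  f2: (p3, p2, p0) → 122.7130
  f3: (p6, p0, p4) → 51.6012
  f4: (p6, p3, p10) → 78.2389
  f5: (p6, p3, p0) → 45.0282
  f6: (p1, p2, p4) → 52.9283
  f7: (p1, p2, p10) → 32.0361
  f8: (p8, p0, p4) → 84.4766
  f9: (p8, p2, p4) → 26.1118
  f10: (p8, p2, p0) → 98.5056
  f11: (p7, p6, p4) → 128.7371
  f12: (p7, p6, p10) → 89.6271
  f13: (p7, p1, p4) → 80.2838
  f14: (p7, p1, p10) → 47.9188
Σ area = 993.336

Euler: V−E+F = 9−21+14 = 2.

facets=14 area=993.336


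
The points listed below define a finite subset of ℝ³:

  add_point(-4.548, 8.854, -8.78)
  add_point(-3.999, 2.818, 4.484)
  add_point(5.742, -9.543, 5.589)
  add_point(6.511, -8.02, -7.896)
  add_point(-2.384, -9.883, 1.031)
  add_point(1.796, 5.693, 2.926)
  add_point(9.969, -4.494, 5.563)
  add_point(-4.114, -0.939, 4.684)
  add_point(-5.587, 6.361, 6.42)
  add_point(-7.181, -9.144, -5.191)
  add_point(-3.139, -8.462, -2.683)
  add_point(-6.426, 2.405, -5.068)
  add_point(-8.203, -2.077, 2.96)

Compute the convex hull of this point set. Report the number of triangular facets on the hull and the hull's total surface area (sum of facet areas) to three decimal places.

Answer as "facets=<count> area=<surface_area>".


facets=16 area=973.547

10 of the 13 inputs are extreme points: [0, 2, 3, 4, 5, 6, 8, 9, 11, 12].

Per-facet area ½‖(b−a)×(c−a)‖:
  f1: (p8, p0, p12) → 71.8019
  f2: (p3, p0, p6) → 144.6830
  f3: (p5, p0, p6) → 70.7791
  f4: (p5, p8, p6) → 46.2792
  f5: (p5, p8, p0) → 55.9302
  f6: (p2, p3, p6) → 44.3950
  f7: (p2, p4, p3) → 57.1569
  f8: (p2, p8, p6) → 62.2766
  f9: (p2, p4, p12) → 42.6580
  f10: (p2, p8, p12) → 75.5658
  f11: (p9, p3, p0) → 125.5353
  f12: (p9, p4, p3) → 49.7553
  f13: (p9, p4, p12) → 37.6317
  f14: (p11, p0, p12) → 18.1361
  f15: (p11, p9, p12) → 47.5180
  f16: (p11, p9, p0) → 23.4445
Σ area = 973.547

Check V−E+F: 10 − 24 + 16 = 2.


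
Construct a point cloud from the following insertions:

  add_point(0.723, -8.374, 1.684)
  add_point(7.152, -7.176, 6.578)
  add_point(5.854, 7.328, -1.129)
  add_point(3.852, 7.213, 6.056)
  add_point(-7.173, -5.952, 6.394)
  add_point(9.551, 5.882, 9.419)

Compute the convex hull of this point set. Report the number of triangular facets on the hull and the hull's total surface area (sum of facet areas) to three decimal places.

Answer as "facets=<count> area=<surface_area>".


facets=8 area=495.463

Points on the hull: [0, 1, 2, 3, 4, 5] (6 of 6).

Per-facet area ½‖(b−a)×(c−a)‖:
  f1: (p2, p0, p4) → 79.2706
  f2: (p1, p5, p4) → 97.1496
  f3: (p1, p0, p4) → 36.7952
  f4: (p1, p2, p5) → 75.8555
  f5: (p1, p2, p0) → 65.7413
  f6: (p3, p5, p4) → 53.5915
  f7: (p3, p2, p4) → 62.7249
  f8: (p3, p2, p5) → 24.3342
Σ area = 495.463

Euler characteristic 6−12+8 = 2 ✓


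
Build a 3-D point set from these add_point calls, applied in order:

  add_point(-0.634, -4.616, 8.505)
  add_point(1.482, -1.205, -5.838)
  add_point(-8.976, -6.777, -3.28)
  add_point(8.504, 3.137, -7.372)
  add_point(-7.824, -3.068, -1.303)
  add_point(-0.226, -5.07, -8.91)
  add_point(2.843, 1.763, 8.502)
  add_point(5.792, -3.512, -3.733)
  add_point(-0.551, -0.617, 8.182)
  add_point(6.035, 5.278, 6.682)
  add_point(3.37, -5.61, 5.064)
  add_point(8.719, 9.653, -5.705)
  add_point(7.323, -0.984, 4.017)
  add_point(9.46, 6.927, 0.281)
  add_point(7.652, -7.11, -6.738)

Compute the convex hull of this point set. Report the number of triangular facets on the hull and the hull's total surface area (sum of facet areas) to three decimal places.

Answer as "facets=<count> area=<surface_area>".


facets=22 area=836.676

13 of the 15 inputs are extreme points: [0, 2, 3, 4, 5, 6, 8, 9, 10, 11, 12, 13, 14].

Facet areas (half cross-product norm):
  f1: (p10, p14, p2) → 91.4792
  f2: (p10, p0, p2) → 38.9391
  f3: (p5, p14, p2) → 35.5468
  f4: (p5, p11, p2) → 81.9301
  f5: (p3, p14, p13) → 40.7010
  f6: (p3, p11, p13) → 21.9422
  f7: (p3, p5, p14) → 42.6808
  f8: (p3, p5, p11) → 28.5215
  f9: (p9, p11, p13) → 14.1971
  f10: (p12, p6, p9) → 16.3566
  f11: (p12, p9, p13) → 25.1726
  f12: (p12, p10, p0) → 14.8344
  f13: (p12, p6, p0) → 25.0779
  f14: (p12, p14, p13) → 55.6259
  f15: (p12, p10, p14) → 37.4013
  f16: (p4, p11, p2) → 36.4985
  f17: (p4, p9, p11) → 120.2933
  f18: (p4, p0, p2) → 24.3585
  f19: (p8, p6, p9) → 5.0091
  f20: (p8, p4, p9) → 49.1170
  f21: (p8, p6, p0) → 6.7888
  f22: (p8, p4, p0) → 24.2042
Σ area = 836.676

Euler characteristic 13−33+22 = 2 ✓


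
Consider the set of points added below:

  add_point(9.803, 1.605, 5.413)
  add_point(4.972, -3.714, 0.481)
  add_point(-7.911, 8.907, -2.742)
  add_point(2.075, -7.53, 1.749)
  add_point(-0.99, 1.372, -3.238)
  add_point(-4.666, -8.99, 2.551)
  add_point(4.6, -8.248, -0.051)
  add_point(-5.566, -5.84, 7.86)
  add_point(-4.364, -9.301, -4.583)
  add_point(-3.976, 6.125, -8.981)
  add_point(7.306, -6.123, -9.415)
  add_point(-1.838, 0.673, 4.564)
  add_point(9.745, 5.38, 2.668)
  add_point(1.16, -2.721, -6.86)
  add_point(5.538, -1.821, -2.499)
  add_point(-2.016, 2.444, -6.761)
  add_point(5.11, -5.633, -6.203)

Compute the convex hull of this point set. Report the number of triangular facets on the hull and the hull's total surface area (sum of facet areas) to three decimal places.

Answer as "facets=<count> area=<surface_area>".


facets=16 area=965.327

Hull vertices (10/17): indices [0, 2, 5, 6, 7, 8, 9, 10, 11, 12].

Triangle areas on the boundary:
  f1: (p7, p8, p2) → 112.1758
  f2: (p11, p7, p2) → 43.5485
  f3: (p11, p7, p0) → 41.9303
  f4: (p12, p10, p0) → 39.0243
  f5: (p12, p11, p2) → 78.9961
  f6: (p12, p11, p0) → 27.3270
  f7: (p9, p8, p2) → 62.8608
  f8: (p9, p10, p8) → 97.5683
  f9: (p9, p12, p2) → 70.5205
  f10: (p9, p12, p10) → 127.2891
  f11: (p6, p7, p0) → 81.0095
  f12: (p6, p10, p0) → 61.3729
  f13: (p6, p10, p8) → 49.7424
  f14: (p5, p7, p8) → 10.6908
  f15: (p5, p6, p8) → 32.8379
  f16: (p5, p6, p7) → 28.4328
Σ area = 965.327

Euler: V−E+F = 10−24+16 = 2.


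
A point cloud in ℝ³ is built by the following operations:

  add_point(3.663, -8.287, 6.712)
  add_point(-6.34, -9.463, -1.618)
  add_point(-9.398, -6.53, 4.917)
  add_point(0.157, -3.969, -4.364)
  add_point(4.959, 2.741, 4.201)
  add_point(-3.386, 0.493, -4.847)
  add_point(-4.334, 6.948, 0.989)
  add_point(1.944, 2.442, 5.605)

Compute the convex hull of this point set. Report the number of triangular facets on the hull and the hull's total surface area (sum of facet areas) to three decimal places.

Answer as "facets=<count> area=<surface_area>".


Hull vertices (8/8): indices [0, 1, 2, 3, 4, 5, 6, 7].

Per-facet area ½‖(b−a)×(c−a)‖:
  f1: (p5, p6, p2) → 58.2085
  f2: (p5, p6, p4) → 46.0093
  f3: (p7, p6, p2) → 62.9104
  f4: (p7, p6, p4) → 13.9668
  f5: (p7, p0, p2) → 69.3336
  f6: (p7, p0, p4) → 18.2348
  f7: (p1, p5, p2) → 42.3488
  f8: (p1, p0, p2) → 49.0346
  f9: (p3, p5, p4) → 33.7168
  f10: (p3, p0, p4) → 60.9995
  f11: (p3, p1, p5) → 25.5224
  f12: (p3, p1, p0) → 53.1411
Σ area = 533.427

Check V−E+F: 8 − 18 + 12 = 2.

facets=12 area=533.427


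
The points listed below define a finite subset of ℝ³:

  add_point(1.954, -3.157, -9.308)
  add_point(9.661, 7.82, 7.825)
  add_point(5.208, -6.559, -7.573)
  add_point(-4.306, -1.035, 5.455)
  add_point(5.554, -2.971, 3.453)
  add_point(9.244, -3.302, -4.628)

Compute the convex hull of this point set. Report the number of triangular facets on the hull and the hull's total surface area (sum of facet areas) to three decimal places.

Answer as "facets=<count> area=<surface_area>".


facets=8 area=455.721

Points on the hull: [0, 1, 2, 3, 4, 5] (6 of 6).

Facet areas (half cross-product norm):
  f1: (p0, p1, p3) → 134.0629
  f2: (p0, p2, p3) → 40.5651
  f3: (p4, p1, p3) → 63.0148
  f4: (p4, p2, p3) → 58.0309
  f5: (p5, p4, p1) → 53.5774
  f6: (p5, p4, p2) → 26.0355
  f7: (p5, p0, p1) → 65.9074
  f8: (p5, p0, p2) → 14.5266
Σ area = 455.721

Check V−E+F: 6 − 12 + 8 = 2.


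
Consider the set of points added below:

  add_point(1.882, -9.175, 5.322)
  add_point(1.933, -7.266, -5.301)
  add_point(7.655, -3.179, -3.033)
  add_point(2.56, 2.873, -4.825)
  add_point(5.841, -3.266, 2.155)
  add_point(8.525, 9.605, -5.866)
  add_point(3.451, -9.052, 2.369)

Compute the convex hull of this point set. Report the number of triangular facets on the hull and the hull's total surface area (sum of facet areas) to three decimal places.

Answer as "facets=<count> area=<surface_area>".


facets=10 area=297.876

Extreme-point indices: [0, 1, 2, 3, 4, 5, 6] — 7 of 7 on the boundary.

Per-facet area ½‖(b−a)×(c−a)‖:
  f1: (p2, p1, p5) → 41.2921
  f2: (p3, p5, p0) → 52.9579
  f3: (p3, p1, p0) → 54.4115
  f4: (p3, p1, p5) → 29.0107
  f5: (p4, p5, p0) → 21.3106
  f6: (p4, p2, p5) → 35.0030
  f7: (p6, p1, p0) → 8.6674
  f8: (p6, p2, p1) → 28.1004
  f9: (p6, p4, p0) → 10.1659
  f10: (p6, p4, p2) → 16.9562
Σ area = 297.876

Check V−E+F: 7 − 15 + 10 = 2.


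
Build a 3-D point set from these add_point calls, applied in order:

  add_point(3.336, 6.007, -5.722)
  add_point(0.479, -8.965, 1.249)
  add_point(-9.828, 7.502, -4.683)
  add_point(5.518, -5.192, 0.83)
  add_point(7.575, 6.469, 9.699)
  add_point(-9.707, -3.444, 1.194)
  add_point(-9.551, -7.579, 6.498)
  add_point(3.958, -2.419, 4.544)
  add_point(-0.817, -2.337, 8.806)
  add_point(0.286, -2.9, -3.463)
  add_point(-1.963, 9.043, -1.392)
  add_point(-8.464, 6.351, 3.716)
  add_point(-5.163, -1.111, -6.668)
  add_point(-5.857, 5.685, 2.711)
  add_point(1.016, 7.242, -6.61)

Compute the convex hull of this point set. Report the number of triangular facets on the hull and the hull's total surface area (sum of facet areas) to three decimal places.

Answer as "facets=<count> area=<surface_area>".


Points on the hull: [0, 1, 2, 3, 4, 5, 6, 8, 9, 10, 11, 12, 14] (13 of 15).

Facet areas (half cross-product norm):
  f1: (p6, p12, p1) → 70.0808
  f2: (p11, p6, p2) → 58.1522
  f3: (p8, p6, p1) → 48.8244
  f4: (p8, p11, p4) → 77.0104
  f5: (p8, p11, p6) → 63.9353
  f6: (p5, p12, p2) → 46.1004
  f7: (p5, p6, p2) → 16.8894
  f8: (p5, p6, p12) → 18.8001
  f9: (p10, p11, p2) → 32.3848
  f10: (p10, p11, p4) → 64.5676
  f11: (p14, p12, p2) → 47.2072
  f12: (p14, p0, p12) → 14.2678
  f13: (p14, p10, p2) → 27.1169
  f14: (p14, p0, p4) → 18.9940
  f15: (p14, p10, p4) → 44.8993
  f16: (p3, p8, p1) → 31.0405
  f17: (p3, p0, p4) → 91.1932
  f18: (p3, p8, p4) → 63.6600
  f19: (p9, p0, p12) → 31.6356
  f20: (p9, p3, p0) → 33.8590
  f21: (p9, p12, p1) → 21.3221
  f22: (p9, p3, p1) → 21.0881
Σ area = 943.029

Euler characteristic 13−33+22 = 2 ✓

facets=22 area=943.029


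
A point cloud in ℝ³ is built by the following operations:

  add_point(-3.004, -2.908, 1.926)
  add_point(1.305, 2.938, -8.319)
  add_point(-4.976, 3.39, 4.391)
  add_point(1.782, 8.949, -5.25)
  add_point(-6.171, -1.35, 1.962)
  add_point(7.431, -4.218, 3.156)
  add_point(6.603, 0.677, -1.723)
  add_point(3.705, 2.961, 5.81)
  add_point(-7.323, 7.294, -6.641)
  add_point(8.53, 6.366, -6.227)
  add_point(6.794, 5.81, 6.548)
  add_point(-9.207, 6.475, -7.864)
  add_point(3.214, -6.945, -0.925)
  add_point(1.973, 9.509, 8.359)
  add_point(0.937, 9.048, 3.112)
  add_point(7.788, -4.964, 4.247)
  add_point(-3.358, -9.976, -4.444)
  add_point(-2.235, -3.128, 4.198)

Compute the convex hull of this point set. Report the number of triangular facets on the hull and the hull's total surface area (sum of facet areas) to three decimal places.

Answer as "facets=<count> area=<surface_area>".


facets=22 area=932.355

Points on the hull: [1, 2, 3, 4, 8, 9, 10, 11, 12, 13, 15, 16, 17] (13 of 18).

Triangle areas on the boundary:
  f1: (p1, p9, p11) → 33.4157
  f2: (p1, p16, p11) → 79.1405
  f3: (p1, p16, p9) → 47.5065
  f4: (p3, p9, p11) → 26.7212
  f5: (p3, p13, p9) → 49.2023
  f6: (p4, p16, p11) → 71.4652
  f7: (p12, p16, p9) → 54.5870
  f8: (p12, p15, p9) → 53.6404
  f9: (p12, p15, p16) → 9.9587
  f10: (p10, p13, p9) → 38.1699
  f11: (p10, p15, p9) → 70.2577
  f12: (p10, p15, p13) → 25.1835
  f13: (p8, p13, p11) → 9.8595
  f14: (p8, p3, p11) → 4.7987
  f15: (p8, p3, p13) → 62.8164
  f16: (p2, p13, p11) → 60.2568
  f17: (p2, p4, p11) → 34.9419
  f18: (p17, p2, p4) → 13.2462
  f19: (p17, p15, p13) → 70.4453
  f20: (p17, p2, p13) → 33.9509
  f21: (p17, p15, p16) → 56.4672
  f22: (p17, p4, p16) → 26.3236
Σ area = 932.355

Euler: V−E+F = 13−33+22 = 2.


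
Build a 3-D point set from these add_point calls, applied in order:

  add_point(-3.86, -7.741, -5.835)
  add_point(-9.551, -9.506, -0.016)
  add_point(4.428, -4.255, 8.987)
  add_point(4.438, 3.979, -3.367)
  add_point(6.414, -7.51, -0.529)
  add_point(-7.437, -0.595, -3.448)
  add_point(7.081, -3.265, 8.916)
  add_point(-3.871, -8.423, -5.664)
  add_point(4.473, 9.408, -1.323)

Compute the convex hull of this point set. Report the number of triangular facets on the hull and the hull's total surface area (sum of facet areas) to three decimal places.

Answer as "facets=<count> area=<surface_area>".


facets=14 area=663.982

9 of the 9 inputs are extreme points: [0, 1, 2, 3, 4, 5, 6, 7, 8].

Triangle areas on the boundary:
  f1: (p4, p8, p6) → 82.6433
  f2: (p2, p8, p6) → 23.1516
  f3: (p2, p4, p1) → 81.1283
  f4: (p2, p4, p6) → 14.4552
  f5: (p7, p0, p1) → 2.7012
  f6: (p7, p4, p1) → 44.0568
  f7: (p7, p4, p0) → 4.0539
  f8: (p3, p4, p8) → 20.3218
  f9: (p3, p4, p0) → 67.4281
  f10: (p5, p2, p1) → 82.1846
  f11: (p5, p2, p8) → 121.3492
  f12: (p5, p0, p1) → 33.0029
  f13: (p5, p3, p8) → 34.6557
  f14: (p5, p3, p0) → 52.8497
Σ area = 663.982

Euler characteristic 9−21+14 = 2 ✓


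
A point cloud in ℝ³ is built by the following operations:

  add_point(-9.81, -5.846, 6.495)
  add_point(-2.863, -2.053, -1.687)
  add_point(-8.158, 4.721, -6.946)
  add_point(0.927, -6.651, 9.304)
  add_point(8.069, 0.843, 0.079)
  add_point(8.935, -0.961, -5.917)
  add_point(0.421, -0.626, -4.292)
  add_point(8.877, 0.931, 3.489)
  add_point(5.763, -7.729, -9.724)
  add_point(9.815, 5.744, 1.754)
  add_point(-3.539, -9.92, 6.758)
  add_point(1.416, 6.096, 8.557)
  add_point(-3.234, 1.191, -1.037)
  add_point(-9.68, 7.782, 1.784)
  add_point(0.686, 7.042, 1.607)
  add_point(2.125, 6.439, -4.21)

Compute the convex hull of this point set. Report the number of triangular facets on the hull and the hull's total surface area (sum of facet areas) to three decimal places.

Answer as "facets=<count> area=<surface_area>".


Points on the hull: [0, 2, 3, 5, 7, 8, 9, 10, 11, 13, 14, 15] (12 of 16).

Triangle areas on the boundary:
  f1: (p11, p13, p0) → 90.6567
  f2: (p10, p8, p0) → 67.6254
  f3: (p2, p13, p0) → 67.5961
  f4: (p2, p8, p0) → 158.2065
  f5: (p3, p11, p0) → 71.0061
  f6: (p3, p10, p0) → 21.4604
  f7: (p3, p10, p8) → 57.9357
  f8: (p14, p11, p9) → 32.2097
  f9: (p14, p11, p13) → 36.4794
  f10: (p15, p2, p8) → 84.2412
  f11: (p15, p14, p9) → 26.9910
  f12: (p15, p2, p13) → 50.0745
  f13: (p15, p14, p13) → 30.2069
  f14: (p7, p11, p9) → 26.6481
  f15: (p7, p3, p11) → 59.6410
  f16: (p7, p3, p8) → 99.8430
  f17: (p5, p15, p9) → 43.7724
  f18: (p5, p15, p8) → 39.0429
  f19: (p5, p7, p9) → 24.6868
  f20: (p5, p7, p8) → 32.1390
Σ area = 1120.463

Euler characteristic 12−30+20 = 2 ✓

facets=20 area=1120.463


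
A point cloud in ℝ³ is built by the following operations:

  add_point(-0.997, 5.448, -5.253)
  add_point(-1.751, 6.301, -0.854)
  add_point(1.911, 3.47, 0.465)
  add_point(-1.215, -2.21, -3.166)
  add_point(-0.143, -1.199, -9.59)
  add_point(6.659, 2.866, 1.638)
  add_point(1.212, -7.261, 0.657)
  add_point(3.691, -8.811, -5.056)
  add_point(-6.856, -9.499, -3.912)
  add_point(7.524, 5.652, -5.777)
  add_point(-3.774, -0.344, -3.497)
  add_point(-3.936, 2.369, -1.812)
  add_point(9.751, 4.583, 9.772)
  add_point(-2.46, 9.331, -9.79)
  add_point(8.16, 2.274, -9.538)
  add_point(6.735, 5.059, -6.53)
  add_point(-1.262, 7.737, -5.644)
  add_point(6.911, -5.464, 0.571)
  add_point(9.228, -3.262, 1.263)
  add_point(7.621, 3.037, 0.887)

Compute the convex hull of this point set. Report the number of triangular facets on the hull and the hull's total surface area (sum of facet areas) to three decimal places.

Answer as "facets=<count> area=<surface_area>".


facets=20 area=872.953

Points on the hull: [1, 4, 6, 7, 8, 9, 11, 12, 13, 14, 17, 18] (12 of 20).

Per-facet area ½‖(b−a)×(c−a)‖:
  f1: (p1, p13, p12) → 51.2033
  f2: (p11, p12, p8) → 102.4657
  f3: (p11, p1, p12) → 33.2932
  f4: (p11, p13, p8) → 56.2401
  f5: (p11, p1, p13) → 21.7409
  f6: (p4, p13, p8) → 54.0247
  f7: (p4, p14, p13) → 47.7490
  f8: (p4, p7, p8) → 49.0732
  f9: (p4, p7, p14) → 43.3526
  f10: (p9, p13, p12) → 77.7995
  f11: (p9, p14, p12) → 29.9072
  f12: (p9, p14, p13) → 28.9120
  f13: (p6, p12, p8) → 45.2021
  f14: (p6, p7, p8) → 30.2300
  f15: (p18, p14, p12) → 66.1827
  f16: (p18, p7, p14) → 57.3633
  f17: (p17, p6, p7) → 18.2410
  f18: (p17, p18, p7) → 7.3957
  f19: (p17, p6, p12) → 38.0724
  f20: (p17, p18, p12) → 14.5045
Σ area = 872.953

Check V−E+F: 12 − 30 + 20 = 2.


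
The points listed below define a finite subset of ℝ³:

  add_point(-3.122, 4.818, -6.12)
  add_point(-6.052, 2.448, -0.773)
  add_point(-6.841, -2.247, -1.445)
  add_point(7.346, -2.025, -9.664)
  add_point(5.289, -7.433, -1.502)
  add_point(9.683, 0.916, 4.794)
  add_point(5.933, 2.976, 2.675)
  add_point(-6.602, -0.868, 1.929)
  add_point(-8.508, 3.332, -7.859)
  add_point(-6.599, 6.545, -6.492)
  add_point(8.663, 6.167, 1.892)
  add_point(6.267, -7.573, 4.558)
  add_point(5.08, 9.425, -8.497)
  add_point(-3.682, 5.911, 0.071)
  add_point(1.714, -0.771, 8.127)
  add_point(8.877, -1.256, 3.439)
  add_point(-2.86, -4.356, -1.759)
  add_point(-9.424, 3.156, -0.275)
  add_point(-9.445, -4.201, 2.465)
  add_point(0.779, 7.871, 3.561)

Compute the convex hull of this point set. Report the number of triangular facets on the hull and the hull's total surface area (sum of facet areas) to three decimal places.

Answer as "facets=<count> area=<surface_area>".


facets=24 area=997.078

Hull vertices (14/20): indices [3, 4, 5, 8, 9, 10, 11, 12, 14, 15, 16, 17, 18, 19].

Area of each hull facet:
  f1: (p8, p3, p12) → 85.3057
  f2: (p10, p19, p5) → 24.3165
  f3: (p10, p19, p12) → 46.4838
  f4: (p10, p3, p5) → 43.0961
  f5: (p10, p3, p12) → 65.1334
  f6: (p17, p8, p18) → 27.8857
  f7: (p4, p11, p18) → 47.6632
  f8: (p4, p11, p3) → 19.0372
  f9: (p15, p3, p5) → 14.4142
  f10: (p15, p11, p5) → 5.9332
  f11: (p15, p11, p3) → 45.6693
  f12: (p14, p19, p5) → 41.7381
  f13: (p14, p11, p5) → 34.7459
  f14: (p14, p11, p18) → 57.8149
  f15: (p14, p17, p18) → 50.6870
  f16: (p14, p17, p19) → 57.9017
  f17: (p9, p17, p8) → 14.6610
  f18: (p9, p17, p19) → 44.0402
  f19: (p9, p8, p12) → 19.5268
  f20: (p9, p19, p12) → 68.0254
  f21: (p16, p8, p3) → 74.1480
  f22: (p16, p4, p3) → 43.5815
  f23: (p16, p8, p18) → 43.8498
  f24: (p16, p4, p18) → 21.4192
Σ area = 997.078

Euler: V−E+F = 14−36+24 = 2.


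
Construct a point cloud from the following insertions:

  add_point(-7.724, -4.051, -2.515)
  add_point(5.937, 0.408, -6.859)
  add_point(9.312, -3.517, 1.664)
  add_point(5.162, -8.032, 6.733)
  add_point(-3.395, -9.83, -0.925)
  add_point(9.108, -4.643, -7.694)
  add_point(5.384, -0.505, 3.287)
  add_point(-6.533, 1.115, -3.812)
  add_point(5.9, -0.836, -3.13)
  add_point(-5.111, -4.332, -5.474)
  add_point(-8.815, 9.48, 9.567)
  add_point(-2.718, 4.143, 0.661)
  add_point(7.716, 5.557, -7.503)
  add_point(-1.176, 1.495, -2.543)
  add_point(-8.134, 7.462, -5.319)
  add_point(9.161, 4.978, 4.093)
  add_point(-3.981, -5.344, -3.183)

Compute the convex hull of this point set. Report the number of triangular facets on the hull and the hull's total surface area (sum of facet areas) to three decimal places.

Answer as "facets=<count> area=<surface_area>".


facets=16 area=1137.295

Hull vertices (10/17): indices [0, 2, 3, 4, 5, 9, 10, 12, 14, 15].

Triangle areas on the boundary:
  f1: (p3, p4, p10) → 126.9826
  f2: (p3, p5, p2) → 31.2400
  f3: (p3, p5, p4) → 81.8340
  f4: (p15, p5, p2) → 38.4042
  f5: (p15, p12, p5) → 60.1660
  f6: (p15, p12, p10) → 111.6838
  f7: (p15, p3, p10) → 133.2279
  f8: (p15, p3, p2) → 32.7765
  f9: (p14, p12, p10) → 118.8328
  f10: (p14, p12, p5) → 80.2605
  f11: (p0, p4, p10) → 59.1494
  f12: (p0, p14, p10) → 88.6805
  f13: (p9, p5, p4) → 52.2134
  f14: (p9, p0, p4) → 14.0396
  f15: (p9, p14, p5) → 84.4272
  f16: (p9, p0, p14) → 23.3768
Σ area = 1137.295

Euler characteristic 10−24+16 = 2 ✓


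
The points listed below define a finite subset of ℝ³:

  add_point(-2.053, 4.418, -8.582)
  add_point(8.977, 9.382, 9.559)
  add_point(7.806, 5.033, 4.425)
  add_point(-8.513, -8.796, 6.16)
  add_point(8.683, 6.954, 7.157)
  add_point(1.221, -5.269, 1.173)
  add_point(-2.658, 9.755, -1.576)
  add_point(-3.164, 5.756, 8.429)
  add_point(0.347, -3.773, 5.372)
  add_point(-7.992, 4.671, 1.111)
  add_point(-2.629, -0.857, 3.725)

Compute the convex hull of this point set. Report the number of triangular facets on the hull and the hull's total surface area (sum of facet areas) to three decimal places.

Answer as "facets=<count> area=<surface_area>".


facets=16 area=751.809

Points on the hull: [0, 1, 2, 3, 4, 5, 6, 7, 8, 9] (10 of 11).

Area of each hull facet:
  f1: (p0, p6, p1) → 62.1798
  f2: (p5, p0, p3) → 77.1028
  f3: (p7, p1, p3) → 79.4780
  f4: (p7, p6, p1) → 68.4493
  f5: (p8, p1, p3) → 45.4745
  f6: (p8, p5, p3) → 23.1334
  f7: (p2, p0, p1) → 38.3468
  f8: (p2, p5, p0) → 86.3207
  f9: (p9, p7, p3) → 62.7914
  f10: (p9, p7, p6) → 34.1549
  f11: (p9, p0, p3) → 78.1256
  f12: (p9, p0, p6) → 34.5273
  f13: (p4, p2, p1) → 1.4338
  f14: (p4, p2, p5) → 13.4327
  f15: (p4, p8, p1) → 16.8186
  f16: (p4, p8, p5) → 30.0396
Σ area = 751.809

Euler: V−E+F = 10−24+16 = 2.


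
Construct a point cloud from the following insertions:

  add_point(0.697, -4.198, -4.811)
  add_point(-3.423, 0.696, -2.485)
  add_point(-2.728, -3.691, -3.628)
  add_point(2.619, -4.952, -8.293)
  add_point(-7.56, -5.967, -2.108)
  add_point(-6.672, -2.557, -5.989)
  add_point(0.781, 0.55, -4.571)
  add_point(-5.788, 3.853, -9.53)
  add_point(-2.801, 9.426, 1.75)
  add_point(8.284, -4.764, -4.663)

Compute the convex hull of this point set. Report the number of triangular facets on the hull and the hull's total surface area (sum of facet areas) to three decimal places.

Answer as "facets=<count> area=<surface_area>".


facets=8 area=451.627

Extreme-point indices: [3, 4, 5, 7, 8, 9] — 6 of 10 on the boundary.

Facet areas (half cross-product norm):
  f1: (p8, p9, p4) → 126.5159
  f2: (p7, p8, p4) → 79.5300
  f3: (p7, p8, p9) → 108.5105
  f4: (p3, p9, p4) → 36.1264
  f5: (p3, p7, p9) → 32.5478
  f6: (p5, p7, p4) → 6.5413
  f7: (p5, p3, p4) → 25.4660
  f8: (p5, p3, p7) → 36.3886
Σ area = 451.627

Euler: V−E+F = 6−12+8 = 2.


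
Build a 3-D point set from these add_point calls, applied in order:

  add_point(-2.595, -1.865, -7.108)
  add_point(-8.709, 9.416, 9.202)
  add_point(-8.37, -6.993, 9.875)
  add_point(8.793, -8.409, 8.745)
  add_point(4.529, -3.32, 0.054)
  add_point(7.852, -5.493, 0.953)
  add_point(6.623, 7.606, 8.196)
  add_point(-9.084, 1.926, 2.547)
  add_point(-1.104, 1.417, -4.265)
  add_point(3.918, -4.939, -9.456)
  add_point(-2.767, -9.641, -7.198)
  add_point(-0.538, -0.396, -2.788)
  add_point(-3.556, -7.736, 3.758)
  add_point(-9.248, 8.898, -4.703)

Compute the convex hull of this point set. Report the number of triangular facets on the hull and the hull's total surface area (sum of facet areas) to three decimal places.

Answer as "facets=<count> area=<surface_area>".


9 of the 14 inputs are extreme points: [1, 2, 3, 5, 6, 7, 9, 10, 13].

Triangle areas on the boundary:
  f1: (p10, p2, p13) → 168.0091
  f2: (p10, p2, p3) → 144.9557
  f3: (p1, p2, p3) → 141.0376
  f4: (p9, p10, p13) → 81.7279
  f5: (p9, p10, p3) → 80.2742
  f6: (p6, p1, p13) → 107.6674
  f7: (p6, p1, p3) → 121.2254
  f8: (p6, p9, p13) → 183.9059
  f9: (p7, p2, p13) → 7.2862
  f10: (p7, p1, p13) → 50.3938
  f11: (p7, p1, p2) → 57.2952
  f12: (p5, p9, p3) → 17.5561
  f13: (p5, p6, p3) → 62.2905
  f14: (p5, p6, p9) → 77.4457
Σ area = 1301.071

Euler characteristic 9−21+14 = 2 ✓

facets=14 area=1301.071


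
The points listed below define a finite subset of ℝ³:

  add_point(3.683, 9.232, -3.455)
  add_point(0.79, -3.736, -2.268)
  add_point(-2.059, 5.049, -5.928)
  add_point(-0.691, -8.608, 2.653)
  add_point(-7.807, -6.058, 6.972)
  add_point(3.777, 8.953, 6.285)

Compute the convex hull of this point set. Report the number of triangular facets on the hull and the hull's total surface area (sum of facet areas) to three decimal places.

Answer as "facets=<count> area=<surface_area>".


facets=8 area=480.453

Extreme-point indices: [0, 1, 2, 3, 4, 5] — 6 of 6 on the boundary.

Per-facet area ½‖(b−a)×(c−a)‖:
  f1: (p3, p5, p4) → 79.1592
  f2: (p2, p5, p4) → 119.9605
  f3: (p0, p2, p5) → 34.7222
  f4: (p1, p3, p4) → 29.2643
  f5: (p1, p2, p4) → 61.9844
  f6: (p1, p0, p2) → 36.9311
  f7: (p1, p3, p5) → 53.8664
  f8: (p1, p0, p5) → 64.5652
Σ area = 480.453

Euler: V−E+F = 6−12+8 = 2.
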